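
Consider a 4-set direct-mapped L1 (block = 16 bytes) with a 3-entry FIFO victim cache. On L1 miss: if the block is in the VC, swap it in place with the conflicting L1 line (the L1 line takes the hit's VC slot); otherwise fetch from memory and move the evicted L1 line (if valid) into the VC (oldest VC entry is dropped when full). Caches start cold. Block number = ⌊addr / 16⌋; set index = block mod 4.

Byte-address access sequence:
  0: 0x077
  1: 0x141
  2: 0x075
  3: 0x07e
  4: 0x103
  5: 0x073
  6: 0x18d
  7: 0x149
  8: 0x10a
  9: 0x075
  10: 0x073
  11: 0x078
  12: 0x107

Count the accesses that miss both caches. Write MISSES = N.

MISSES = 4

  [0] addr=0x77 blk=7 s=3: MISS | VC []
  [1] addr=0x141 blk=20 s=0: MISS | VC []
  [2] addr=0x75 blk=7 s=3: L1-HIT | VC []
  [3] addr=0x7e blk=7 s=3: L1-HIT | VC []
  [4] addr=0x103 blk=16 s=0: MISS | VC [20]
  [5] addr=0x73 blk=7 s=3: L1-HIT | VC [20]
  [6] addr=0x18d blk=24 s=0: MISS | VC [20, 16]
  [7] addr=0x149 blk=20 s=0: VC-HIT | VC [24, 16]
  [8] addr=0x10a blk=16 s=0: VC-HIT | VC [24, 20]
  [9] addr=0x75 blk=7 s=3: L1-HIT | VC [24, 20]
  [10] addr=0x73 blk=7 s=3: L1-HIT | VC [24, 20]
  [11] addr=0x78 blk=7 s=3: L1-HIT | VC [24, 20]
  [12] addr=0x107 blk=16 s=0: L1-HIT | VC [24, 20]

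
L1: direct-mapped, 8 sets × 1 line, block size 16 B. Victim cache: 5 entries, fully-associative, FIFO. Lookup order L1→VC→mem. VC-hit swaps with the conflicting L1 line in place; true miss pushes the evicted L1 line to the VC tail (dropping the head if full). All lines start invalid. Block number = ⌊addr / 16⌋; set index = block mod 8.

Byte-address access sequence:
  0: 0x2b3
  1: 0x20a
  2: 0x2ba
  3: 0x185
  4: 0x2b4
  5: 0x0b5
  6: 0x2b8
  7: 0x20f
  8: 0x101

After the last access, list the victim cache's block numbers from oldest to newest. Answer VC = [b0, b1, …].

VC = [24, 11, 32]

0: 0x2b3 (blk 43, set 3) → MISS  vc=[]
1: 0x20a (blk 32, set 0) → MISS  vc=[]
2: 0x2ba (blk 43, set 3) → L1-HIT  vc=[]
3: 0x185 (blk 24, set 0) → MISS  vc=[32]
4: 0x2b4 (blk 43, set 3) → L1-HIT  vc=[32]
5: 0xb5 (blk 11, set 3) → MISS  vc=[32, 43]
6: 0x2b8 (blk 43, set 3) → VC-HIT  vc=[32, 11]
7: 0x20f (blk 32, set 0) → VC-HIT  vc=[24, 11]
8: 0x101 (blk 16, set 0) → MISS  vc=[24, 11, 32]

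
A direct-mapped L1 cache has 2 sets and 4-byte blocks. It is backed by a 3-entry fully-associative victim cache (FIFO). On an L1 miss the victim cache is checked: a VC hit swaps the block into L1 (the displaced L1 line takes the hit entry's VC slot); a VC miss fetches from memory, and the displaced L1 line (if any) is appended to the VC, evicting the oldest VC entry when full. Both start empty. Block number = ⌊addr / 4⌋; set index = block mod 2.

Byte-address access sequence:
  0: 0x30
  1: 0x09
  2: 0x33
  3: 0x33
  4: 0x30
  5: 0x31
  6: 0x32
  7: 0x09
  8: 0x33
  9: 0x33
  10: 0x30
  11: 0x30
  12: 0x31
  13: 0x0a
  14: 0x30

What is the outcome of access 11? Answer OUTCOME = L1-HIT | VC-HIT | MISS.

OUTCOME = L1-HIT

#0 0x30→b12/s0 MISS; vc=[]
#1 0x9→b2/s0 MISS; vc=[12]
#2 0x33→b12/s0 VC-HIT; vc=[2]
#3 0x33→b12/s0 L1-HIT; vc=[2]
#4 0x30→b12/s0 L1-HIT; vc=[2]
#5 0x31→b12/s0 L1-HIT; vc=[2]
#6 0x32→b12/s0 L1-HIT; vc=[2]
#7 0x9→b2/s0 VC-HIT; vc=[12]
#8 0x33→b12/s0 VC-HIT; vc=[2]
#9 0x33→b12/s0 L1-HIT; vc=[2]
#10 0x30→b12/s0 L1-HIT; vc=[2]
#11 0x30→b12/s0 L1-HIT; vc=[2]
#12 0x31→b12/s0 L1-HIT; vc=[2]
#13 0xa→b2/s0 VC-HIT; vc=[12]
#14 0x30→b12/s0 VC-HIT; vc=[2]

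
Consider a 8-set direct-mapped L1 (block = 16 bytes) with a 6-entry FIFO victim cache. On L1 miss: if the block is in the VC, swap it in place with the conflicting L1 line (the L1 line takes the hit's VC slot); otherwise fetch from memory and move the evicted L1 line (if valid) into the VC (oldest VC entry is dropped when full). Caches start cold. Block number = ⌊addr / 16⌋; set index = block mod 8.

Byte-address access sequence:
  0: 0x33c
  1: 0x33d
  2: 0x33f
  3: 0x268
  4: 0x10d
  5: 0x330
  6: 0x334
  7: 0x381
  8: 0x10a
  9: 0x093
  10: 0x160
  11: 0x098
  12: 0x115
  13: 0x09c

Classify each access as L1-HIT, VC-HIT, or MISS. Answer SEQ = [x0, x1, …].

SEQ = [MISS, L1-HIT, L1-HIT, MISS, MISS, L1-HIT, L1-HIT, MISS, VC-HIT, MISS, MISS, L1-HIT, MISS, VC-HIT]

#0 0x33c→b51/s3 MISS; vc=[]
#1 0x33d→b51/s3 L1-HIT; vc=[]
#2 0x33f→b51/s3 L1-HIT; vc=[]
#3 0x268→b38/s6 MISS; vc=[]
#4 0x10d→b16/s0 MISS; vc=[]
#5 0x330→b51/s3 L1-HIT; vc=[]
#6 0x334→b51/s3 L1-HIT; vc=[]
#7 0x381→b56/s0 MISS; vc=[16]
#8 0x10a→b16/s0 VC-HIT; vc=[56]
#9 0x93→b9/s1 MISS; vc=[56]
#10 0x160→b22/s6 MISS; vc=[56,38]
#11 0x98→b9/s1 L1-HIT; vc=[56,38]
#12 0x115→b17/s1 MISS; vc=[56,38,9]
#13 0x9c→b9/s1 VC-HIT; vc=[56,38,17]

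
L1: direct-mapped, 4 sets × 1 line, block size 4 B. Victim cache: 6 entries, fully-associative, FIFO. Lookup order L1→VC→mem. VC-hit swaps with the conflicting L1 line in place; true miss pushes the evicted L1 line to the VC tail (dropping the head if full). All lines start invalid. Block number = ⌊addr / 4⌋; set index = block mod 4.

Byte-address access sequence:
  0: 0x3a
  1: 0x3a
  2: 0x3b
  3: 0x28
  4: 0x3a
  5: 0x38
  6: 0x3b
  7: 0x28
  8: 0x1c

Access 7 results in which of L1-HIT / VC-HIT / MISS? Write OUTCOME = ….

OUTCOME = VC-HIT

#0 0x3a→b14/s2 MISS; vc=[]
#1 0x3a→b14/s2 L1-HIT; vc=[]
#2 0x3b→b14/s2 L1-HIT; vc=[]
#3 0x28→b10/s2 MISS; vc=[14]
#4 0x3a→b14/s2 VC-HIT; vc=[10]
#5 0x38→b14/s2 L1-HIT; vc=[10]
#6 0x3b→b14/s2 L1-HIT; vc=[10]
#7 0x28→b10/s2 VC-HIT; vc=[14]
#8 0x1c→b7/s3 MISS; vc=[14]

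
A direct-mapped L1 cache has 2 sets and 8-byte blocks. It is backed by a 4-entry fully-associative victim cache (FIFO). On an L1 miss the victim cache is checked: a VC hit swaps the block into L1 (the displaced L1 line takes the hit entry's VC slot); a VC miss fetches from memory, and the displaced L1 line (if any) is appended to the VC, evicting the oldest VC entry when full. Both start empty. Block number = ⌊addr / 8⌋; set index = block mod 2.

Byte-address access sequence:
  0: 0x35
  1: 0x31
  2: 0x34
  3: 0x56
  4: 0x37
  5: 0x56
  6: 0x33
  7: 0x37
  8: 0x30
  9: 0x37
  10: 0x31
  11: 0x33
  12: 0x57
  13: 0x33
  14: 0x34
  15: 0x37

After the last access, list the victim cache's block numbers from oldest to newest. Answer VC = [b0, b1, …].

VC = [10]

  [0] addr=0x35 blk=6 s=0: MISS | VC []
  [1] addr=0x31 blk=6 s=0: L1-HIT | VC []
  [2] addr=0x34 blk=6 s=0: L1-HIT | VC []
  [3] addr=0x56 blk=10 s=0: MISS | VC [6]
  [4] addr=0x37 blk=6 s=0: VC-HIT | VC [10]
  [5] addr=0x56 blk=10 s=0: VC-HIT | VC [6]
  [6] addr=0x33 blk=6 s=0: VC-HIT | VC [10]
  [7] addr=0x37 blk=6 s=0: L1-HIT | VC [10]
  [8] addr=0x30 blk=6 s=0: L1-HIT | VC [10]
  [9] addr=0x37 blk=6 s=0: L1-HIT | VC [10]
  [10] addr=0x31 blk=6 s=0: L1-HIT | VC [10]
  [11] addr=0x33 blk=6 s=0: L1-HIT | VC [10]
  [12] addr=0x57 blk=10 s=0: VC-HIT | VC [6]
  [13] addr=0x33 blk=6 s=0: VC-HIT | VC [10]
  [14] addr=0x34 blk=6 s=0: L1-HIT | VC [10]
  [15] addr=0x37 blk=6 s=0: L1-HIT | VC [10]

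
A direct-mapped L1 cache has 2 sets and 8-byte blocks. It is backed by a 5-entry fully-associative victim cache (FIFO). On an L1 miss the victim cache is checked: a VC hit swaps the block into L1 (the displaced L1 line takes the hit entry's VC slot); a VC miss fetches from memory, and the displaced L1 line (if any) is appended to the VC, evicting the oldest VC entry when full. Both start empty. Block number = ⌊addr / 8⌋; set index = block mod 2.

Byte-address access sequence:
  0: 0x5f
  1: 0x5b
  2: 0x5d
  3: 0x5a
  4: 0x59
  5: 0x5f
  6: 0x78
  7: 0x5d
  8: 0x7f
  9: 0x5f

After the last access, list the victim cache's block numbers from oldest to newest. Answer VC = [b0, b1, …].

VC = [15]

0: 0x5f (blk 11, set 1) → MISS  vc=[]
1: 0x5b (blk 11, set 1) → L1-HIT  vc=[]
2: 0x5d (blk 11, set 1) → L1-HIT  vc=[]
3: 0x5a (blk 11, set 1) → L1-HIT  vc=[]
4: 0x59 (blk 11, set 1) → L1-HIT  vc=[]
5: 0x5f (blk 11, set 1) → L1-HIT  vc=[]
6: 0x78 (blk 15, set 1) → MISS  vc=[11]
7: 0x5d (blk 11, set 1) → VC-HIT  vc=[15]
8: 0x7f (blk 15, set 1) → VC-HIT  vc=[11]
9: 0x5f (blk 11, set 1) → VC-HIT  vc=[15]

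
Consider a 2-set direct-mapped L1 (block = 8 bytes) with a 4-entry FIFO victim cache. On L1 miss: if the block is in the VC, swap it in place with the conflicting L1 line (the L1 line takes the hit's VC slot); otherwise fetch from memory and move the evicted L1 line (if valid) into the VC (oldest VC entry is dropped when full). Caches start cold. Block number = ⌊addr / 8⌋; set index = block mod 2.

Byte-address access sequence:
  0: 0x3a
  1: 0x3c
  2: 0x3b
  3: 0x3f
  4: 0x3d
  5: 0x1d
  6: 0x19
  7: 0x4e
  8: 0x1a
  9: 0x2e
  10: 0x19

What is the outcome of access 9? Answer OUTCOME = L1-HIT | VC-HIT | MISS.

#0 0x3a→b7/s1 MISS; vc=[]
#1 0x3c→b7/s1 L1-HIT; vc=[]
#2 0x3b→b7/s1 L1-HIT; vc=[]
#3 0x3f→b7/s1 L1-HIT; vc=[]
#4 0x3d→b7/s1 L1-HIT; vc=[]
#5 0x1d→b3/s1 MISS; vc=[7]
#6 0x19→b3/s1 L1-HIT; vc=[7]
#7 0x4e→b9/s1 MISS; vc=[7,3]
#8 0x1a→b3/s1 VC-HIT; vc=[7,9]
#9 0x2e→b5/s1 MISS; vc=[7,9,3]
#10 0x19→b3/s1 VC-HIT; vc=[7,9,5]

OUTCOME = MISS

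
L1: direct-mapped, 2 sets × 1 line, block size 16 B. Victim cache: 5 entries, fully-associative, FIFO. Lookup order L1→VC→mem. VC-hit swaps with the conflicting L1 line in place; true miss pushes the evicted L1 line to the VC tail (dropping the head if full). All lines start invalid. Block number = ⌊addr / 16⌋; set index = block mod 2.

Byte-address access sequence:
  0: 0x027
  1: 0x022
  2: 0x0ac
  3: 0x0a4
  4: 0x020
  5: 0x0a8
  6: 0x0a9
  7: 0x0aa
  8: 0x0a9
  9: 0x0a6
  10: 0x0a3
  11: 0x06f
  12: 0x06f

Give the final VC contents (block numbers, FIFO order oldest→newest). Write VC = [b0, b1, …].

0: 0x27 (blk 2, set 0) → MISS  vc=[]
1: 0x22 (blk 2, set 0) → L1-HIT  vc=[]
2: 0xac (blk 10, set 0) → MISS  vc=[2]
3: 0xa4 (blk 10, set 0) → L1-HIT  vc=[2]
4: 0x20 (blk 2, set 0) → VC-HIT  vc=[10]
5: 0xa8 (blk 10, set 0) → VC-HIT  vc=[2]
6: 0xa9 (blk 10, set 0) → L1-HIT  vc=[2]
7: 0xaa (blk 10, set 0) → L1-HIT  vc=[2]
8: 0xa9 (blk 10, set 0) → L1-HIT  vc=[2]
9: 0xa6 (blk 10, set 0) → L1-HIT  vc=[2]
10: 0xa3 (blk 10, set 0) → L1-HIT  vc=[2]
11: 0x6f (blk 6, set 0) → MISS  vc=[2, 10]
12: 0x6f (blk 6, set 0) → L1-HIT  vc=[2, 10]

VC = [2, 10]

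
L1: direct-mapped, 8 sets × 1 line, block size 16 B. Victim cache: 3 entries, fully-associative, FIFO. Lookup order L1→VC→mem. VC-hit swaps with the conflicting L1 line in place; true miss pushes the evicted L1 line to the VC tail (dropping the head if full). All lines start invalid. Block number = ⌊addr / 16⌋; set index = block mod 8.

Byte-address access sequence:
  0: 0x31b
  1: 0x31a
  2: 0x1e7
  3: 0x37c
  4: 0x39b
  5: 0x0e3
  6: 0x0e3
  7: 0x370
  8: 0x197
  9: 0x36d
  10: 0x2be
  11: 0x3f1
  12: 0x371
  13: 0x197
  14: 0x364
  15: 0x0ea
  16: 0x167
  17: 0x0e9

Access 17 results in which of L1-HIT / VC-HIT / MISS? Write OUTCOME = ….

#0 0x31b→b49/s1 MISS; vc=[]
#1 0x31a→b49/s1 L1-HIT; vc=[]
#2 0x1e7→b30/s6 MISS; vc=[]
#3 0x37c→b55/s7 MISS; vc=[]
#4 0x39b→b57/s1 MISS; vc=[49]
#5 0xe3→b14/s6 MISS; vc=[49,30]
#6 0xe3→b14/s6 L1-HIT; vc=[49,30]
#7 0x370→b55/s7 L1-HIT; vc=[49,30]
#8 0x197→b25/s1 MISS; vc=[49,30,57]
#9 0x36d→b54/s6 MISS; vc=[30,57,14]
#10 0x2be→b43/s3 MISS; vc=[30,57,14]
#11 0x3f1→b63/s7 MISS; vc=[57,14,55]
#12 0x371→b55/s7 VC-HIT; vc=[57,14,63]
#13 0x197→b25/s1 L1-HIT; vc=[57,14,63]
#14 0x364→b54/s6 L1-HIT; vc=[57,14,63]
#15 0xea→b14/s6 VC-HIT; vc=[57,54,63]
#16 0x167→b22/s6 MISS; vc=[54,63,14]
#17 0xe9→b14/s6 VC-HIT; vc=[54,63,22]

OUTCOME = VC-HIT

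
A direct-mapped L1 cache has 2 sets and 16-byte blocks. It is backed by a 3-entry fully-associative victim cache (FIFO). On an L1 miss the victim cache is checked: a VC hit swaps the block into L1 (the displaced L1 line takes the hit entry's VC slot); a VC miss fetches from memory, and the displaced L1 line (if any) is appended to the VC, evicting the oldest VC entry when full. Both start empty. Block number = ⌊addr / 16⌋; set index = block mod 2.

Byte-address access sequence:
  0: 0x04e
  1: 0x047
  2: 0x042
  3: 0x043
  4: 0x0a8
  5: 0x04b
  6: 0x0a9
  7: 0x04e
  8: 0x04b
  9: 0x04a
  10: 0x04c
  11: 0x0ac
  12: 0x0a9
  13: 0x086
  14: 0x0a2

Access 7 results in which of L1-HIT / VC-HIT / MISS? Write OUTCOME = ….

OUTCOME = VC-HIT

  [0] addr=0x4e blk=4 s=0: MISS | VC []
  [1] addr=0x47 blk=4 s=0: L1-HIT | VC []
  [2] addr=0x42 blk=4 s=0: L1-HIT | VC []
  [3] addr=0x43 blk=4 s=0: L1-HIT | VC []
  [4] addr=0xa8 blk=10 s=0: MISS | VC [4]
  [5] addr=0x4b blk=4 s=0: VC-HIT | VC [10]
  [6] addr=0xa9 blk=10 s=0: VC-HIT | VC [4]
  [7] addr=0x4e blk=4 s=0: VC-HIT | VC [10]
  [8] addr=0x4b blk=4 s=0: L1-HIT | VC [10]
  [9] addr=0x4a blk=4 s=0: L1-HIT | VC [10]
  [10] addr=0x4c blk=4 s=0: L1-HIT | VC [10]
  [11] addr=0xac blk=10 s=0: VC-HIT | VC [4]
  [12] addr=0xa9 blk=10 s=0: L1-HIT | VC [4]
  [13] addr=0x86 blk=8 s=0: MISS | VC [4, 10]
  [14] addr=0xa2 blk=10 s=0: VC-HIT | VC [4, 8]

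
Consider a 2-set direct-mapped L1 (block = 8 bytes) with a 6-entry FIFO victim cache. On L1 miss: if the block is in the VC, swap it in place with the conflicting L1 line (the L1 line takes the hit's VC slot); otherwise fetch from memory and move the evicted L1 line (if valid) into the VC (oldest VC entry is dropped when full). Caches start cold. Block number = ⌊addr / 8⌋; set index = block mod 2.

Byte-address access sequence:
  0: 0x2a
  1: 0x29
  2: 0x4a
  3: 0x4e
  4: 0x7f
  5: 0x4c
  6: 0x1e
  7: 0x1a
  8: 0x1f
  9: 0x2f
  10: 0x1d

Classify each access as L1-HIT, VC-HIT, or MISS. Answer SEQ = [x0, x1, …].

0: 0x2a (blk 5, set 1) → MISS  vc=[]
1: 0x29 (blk 5, set 1) → L1-HIT  vc=[]
2: 0x4a (blk 9, set 1) → MISS  vc=[5]
3: 0x4e (blk 9, set 1) → L1-HIT  vc=[5]
4: 0x7f (blk 15, set 1) → MISS  vc=[5, 9]
5: 0x4c (blk 9, set 1) → VC-HIT  vc=[5, 15]
6: 0x1e (blk 3, set 1) → MISS  vc=[5, 15, 9]
7: 0x1a (blk 3, set 1) → L1-HIT  vc=[5, 15, 9]
8: 0x1f (blk 3, set 1) → L1-HIT  vc=[5, 15, 9]
9: 0x2f (blk 5, set 1) → VC-HIT  vc=[3, 15, 9]
10: 0x1d (blk 3, set 1) → VC-HIT  vc=[5, 15, 9]

SEQ = [MISS, L1-HIT, MISS, L1-HIT, MISS, VC-HIT, MISS, L1-HIT, L1-HIT, VC-HIT, VC-HIT]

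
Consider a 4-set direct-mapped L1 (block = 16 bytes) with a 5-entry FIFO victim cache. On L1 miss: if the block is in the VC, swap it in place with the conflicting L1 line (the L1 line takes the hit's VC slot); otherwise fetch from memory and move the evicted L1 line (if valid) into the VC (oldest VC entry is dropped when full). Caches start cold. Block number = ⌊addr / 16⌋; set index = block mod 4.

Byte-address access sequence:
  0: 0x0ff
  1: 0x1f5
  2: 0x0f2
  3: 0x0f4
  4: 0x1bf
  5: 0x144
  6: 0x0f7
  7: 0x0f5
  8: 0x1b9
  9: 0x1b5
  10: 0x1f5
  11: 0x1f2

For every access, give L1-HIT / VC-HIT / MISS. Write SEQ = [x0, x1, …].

#0 0xff→b15/s3 MISS; vc=[]
#1 0x1f5→b31/s3 MISS; vc=[15]
#2 0xf2→b15/s3 VC-HIT; vc=[31]
#3 0xf4→b15/s3 L1-HIT; vc=[31]
#4 0x1bf→b27/s3 MISS; vc=[31,15]
#5 0x144→b20/s0 MISS; vc=[31,15]
#6 0xf7→b15/s3 VC-HIT; vc=[31,27]
#7 0xf5→b15/s3 L1-HIT; vc=[31,27]
#8 0x1b9→b27/s3 VC-HIT; vc=[31,15]
#9 0x1b5→b27/s3 L1-HIT; vc=[31,15]
#10 0x1f5→b31/s3 VC-HIT; vc=[27,15]
#11 0x1f2→b31/s3 L1-HIT; vc=[27,15]

SEQ = [MISS, MISS, VC-HIT, L1-HIT, MISS, MISS, VC-HIT, L1-HIT, VC-HIT, L1-HIT, VC-HIT, L1-HIT]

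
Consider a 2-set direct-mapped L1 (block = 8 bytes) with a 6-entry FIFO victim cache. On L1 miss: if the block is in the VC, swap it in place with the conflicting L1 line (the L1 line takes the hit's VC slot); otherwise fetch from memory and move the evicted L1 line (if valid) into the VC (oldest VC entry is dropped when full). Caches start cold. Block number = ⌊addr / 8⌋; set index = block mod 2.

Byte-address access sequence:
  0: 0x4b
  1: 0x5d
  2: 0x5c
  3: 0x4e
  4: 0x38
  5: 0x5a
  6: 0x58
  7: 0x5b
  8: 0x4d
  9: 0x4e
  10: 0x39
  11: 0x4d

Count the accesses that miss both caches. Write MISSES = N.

0: 0x4b (blk 9, set 1) → MISS  vc=[]
1: 0x5d (blk 11, set 1) → MISS  vc=[9]
2: 0x5c (blk 11, set 1) → L1-HIT  vc=[9]
3: 0x4e (blk 9, set 1) → VC-HIT  vc=[11]
4: 0x38 (blk 7, set 1) → MISS  vc=[11, 9]
5: 0x5a (blk 11, set 1) → VC-HIT  vc=[7, 9]
6: 0x58 (blk 11, set 1) → L1-HIT  vc=[7, 9]
7: 0x5b (blk 11, set 1) → L1-HIT  vc=[7, 9]
8: 0x4d (blk 9, set 1) → VC-HIT  vc=[7, 11]
9: 0x4e (blk 9, set 1) → L1-HIT  vc=[7, 11]
10: 0x39 (blk 7, set 1) → VC-HIT  vc=[9, 11]
11: 0x4d (blk 9, set 1) → VC-HIT  vc=[7, 11]

MISSES = 3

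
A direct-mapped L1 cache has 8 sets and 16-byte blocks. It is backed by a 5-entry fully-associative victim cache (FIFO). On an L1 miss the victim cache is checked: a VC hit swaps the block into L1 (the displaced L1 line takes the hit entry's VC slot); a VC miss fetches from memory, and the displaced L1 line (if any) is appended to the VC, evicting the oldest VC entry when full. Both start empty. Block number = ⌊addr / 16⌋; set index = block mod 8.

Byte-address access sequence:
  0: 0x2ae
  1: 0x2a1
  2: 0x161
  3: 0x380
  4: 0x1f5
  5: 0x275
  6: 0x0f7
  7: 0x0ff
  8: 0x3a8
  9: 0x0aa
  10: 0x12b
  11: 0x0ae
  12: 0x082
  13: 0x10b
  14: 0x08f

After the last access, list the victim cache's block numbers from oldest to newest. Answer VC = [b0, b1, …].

VC = [42, 58, 18, 56, 16]

#0 0x2ae→b42/s2 MISS; vc=[]
#1 0x2a1→b42/s2 L1-HIT; vc=[]
#2 0x161→b22/s6 MISS; vc=[]
#3 0x380→b56/s0 MISS; vc=[]
#4 0x1f5→b31/s7 MISS; vc=[]
#5 0x275→b39/s7 MISS; vc=[31]
#6 0xf7→b15/s7 MISS; vc=[31,39]
#7 0xff→b15/s7 L1-HIT; vc=[31,39]
#8 0x3a8→b58/s2 MISS; vc=[31,39,42]
#9 0xaa→b10/s2 MISS; vc=[31,39,42,58]
#10 0x12b→b18/s2 MISS; vc=[31,39,42,58,10]
#11 0xae→b10/s2 VC-HIT; vc=[31,39,42,58,18]
#12 0x82→b8/s0 MISS; vc=[39,42,58,18,56]
#13 0x10b→b16/s0 MISS; vc=[42,58,18,56,8]
#14 0x8f→b8/s0 VC-HIT; vc=[42,58,18,56,16]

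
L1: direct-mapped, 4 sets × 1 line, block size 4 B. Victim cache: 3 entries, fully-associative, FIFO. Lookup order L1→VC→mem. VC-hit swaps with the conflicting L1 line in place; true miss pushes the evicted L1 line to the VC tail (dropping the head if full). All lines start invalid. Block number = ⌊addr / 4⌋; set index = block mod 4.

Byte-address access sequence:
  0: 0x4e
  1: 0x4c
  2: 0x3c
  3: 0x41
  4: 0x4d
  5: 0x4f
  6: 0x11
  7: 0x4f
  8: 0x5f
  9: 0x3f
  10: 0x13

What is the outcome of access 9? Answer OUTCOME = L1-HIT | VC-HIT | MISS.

#0 0x4e→b19/s3 MISS; vc=[]
#1 0x4c→b19/s3 L1-HIT; vc=[]
#2 0x3c→b15/s3 MISS; vc=[19]
#3 0x41→b16/s0 MISS; vc=[19]
#4 0x4d→b19/s3 VC-HIT; vc=[15]
#5 0x4f→b19/s3 L1-HIT; vc=[15]
#6 0x11→b4/s0 MISS; vc=[15,16]
#7 0x4f→b19/s3 L1-HIT; vc=[15,16]
#8 0x5f→b23/s3 MISS; vc=[15,16,19]
#9 0x3f→b15/s3 VC-HIT; vc=[23,16,19]
#10 0x13→b4/s0 L1-HIT; vc=[23,16,19]

OUTCOME = VC-HIT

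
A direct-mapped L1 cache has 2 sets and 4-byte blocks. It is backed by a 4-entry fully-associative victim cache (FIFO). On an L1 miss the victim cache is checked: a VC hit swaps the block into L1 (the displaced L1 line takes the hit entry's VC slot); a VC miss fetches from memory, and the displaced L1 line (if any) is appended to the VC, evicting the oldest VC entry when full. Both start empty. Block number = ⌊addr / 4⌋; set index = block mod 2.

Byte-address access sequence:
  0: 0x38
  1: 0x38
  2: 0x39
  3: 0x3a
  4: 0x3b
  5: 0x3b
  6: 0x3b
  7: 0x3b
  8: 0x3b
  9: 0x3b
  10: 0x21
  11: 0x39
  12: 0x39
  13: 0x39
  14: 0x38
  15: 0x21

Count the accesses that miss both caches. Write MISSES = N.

0: 0x38 (blk 14, set 0) → MISS  vc=[]
1: 0x38 (blk 14, set 0) → L1-HIT  vc=[]
2: 0x39 (blk 14, set 0) → L1-HIT  vc=[]
3: 0x3a (blk 14, set 0) → L1-HIT  vc=[]
4: 0x3b (blk 14, set 0) → L1-HIT  vc=[]
5: 0x3b (blk 14, set 0) → L1-HIT  vc=[]
6: 0x3b (blk 14, set 0) → L1-HIT  vc=[]
7: 0x3b (blk 14, set 0) → L1-HIT  vc=[]
8: 0x3b (blk 14, set 0) → L1-HIT  vc=[]
9: 0x3b (blk 14, set 0) → L1-HIT  vc=[]
10: 0x21 (blk 8, set 0) → MISS  vc=[14]
11: 0x39 (blk 14, set 0) → VC-HIT  vc=[8]
12: 0x39 (blk 14, set 0) → L1-HIT  vc=[8]
13: 0x39 (blk 14, set 0) → L1-HIT  vc=[8]
14: 0x38 (blk 14, set 0) → L1-HIT  vc=[8]
15: 0x21 (blk 8, set 0) → VC-HIT  vc=[14]

MISSES = 2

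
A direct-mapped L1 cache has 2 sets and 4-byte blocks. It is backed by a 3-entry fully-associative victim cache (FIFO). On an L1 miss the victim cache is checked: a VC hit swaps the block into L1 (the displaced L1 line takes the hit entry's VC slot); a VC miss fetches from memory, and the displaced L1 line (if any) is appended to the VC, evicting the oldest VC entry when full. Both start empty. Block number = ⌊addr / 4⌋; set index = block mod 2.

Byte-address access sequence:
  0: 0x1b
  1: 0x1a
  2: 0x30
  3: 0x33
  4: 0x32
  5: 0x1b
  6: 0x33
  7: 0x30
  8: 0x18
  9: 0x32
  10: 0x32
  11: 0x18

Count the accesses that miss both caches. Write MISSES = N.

0: 0x1b (blk 6, set 0) → MISS  vc=[]
1: 0x1a (blk 6, set 0) → L1-HIT  vc=[]
2: 0x30 (blk 12, set 0) → MISS  vc=[6]
3: 0x33 (blk 12, set 0) → L1-HIT  vc=[6]
4: 0x32 (blk 12, set 0) → L1-HIT  vc=[6]
5: 0x1b (blk 6, set 0) → VC-HIT  vc=[12]
6: 0x33 (blk 12, set 0) → VC-HIT  vc=[6]
7: 0x30 (blk 12, set 0) → L1-HIT  vc=[6]
8: 0x18 (blk 6, set 0) → VC-HIT  vc=[12]
9: 0x32 (blk 12, set 0) → VC-HIT  vc=[6]
10: 0x32 (blk 12, set 0) → L1-HIT  vc=[6]
11: 0x18 (blk 6, set 0) → VC-HIT  vc=[12]

MISSES = 2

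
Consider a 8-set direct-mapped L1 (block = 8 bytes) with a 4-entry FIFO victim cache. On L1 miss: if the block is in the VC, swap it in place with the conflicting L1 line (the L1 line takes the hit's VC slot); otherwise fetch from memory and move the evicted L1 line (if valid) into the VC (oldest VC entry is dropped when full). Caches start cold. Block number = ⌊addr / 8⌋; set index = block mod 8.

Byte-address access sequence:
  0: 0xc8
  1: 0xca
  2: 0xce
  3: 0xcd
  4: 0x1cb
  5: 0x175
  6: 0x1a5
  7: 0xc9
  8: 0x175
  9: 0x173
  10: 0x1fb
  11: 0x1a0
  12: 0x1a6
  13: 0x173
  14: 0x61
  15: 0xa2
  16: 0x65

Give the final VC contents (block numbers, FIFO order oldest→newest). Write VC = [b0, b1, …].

0: 0xc8 (blk 25, set 1) → MISS  vc=[]
1: 0xca (blk 25, set 1) → L1-HIT  vc=[]
2: 0xce (blk 25, set 1) → L1-HIT  vc=[]
3: 0xcd (blk 25, set 1) → L1-HIT  vc=[]
4: 0x1cb (blk 57, set 1) → MISS  vc=[25]
5: 0x175 (blk 46, set 6) → MISS  vc=[25]
6: 0x1a5 (blk 52, set 4) → MISS  vc=[25]
7: 0xc9 (blk 25, set 1) → VC-HIT  vc=[57]
8: 0x175 (blk 46, set 6) → L1-HIT  vc=[57]
9: 0x173 (blk 46, set 6) → L1-HIT  vc=[57]
10: 0x1fb (blk 63, set 7) → MISS  vc=[57]
11: 0x1a0 (blk 52, set 4) → L1-HIT  vc=[57]
12: 0x1a6 (blk 52, set 4) → L1-HIT  vc=[57]
13: 0x173 (blk 46, set 6) → L1-HIT  vc=[57]
14: 0x61 (blk 12, set 4) → MISS  vc=[57, 52]
15: 0xa2 (blk 20, set 4) → MISS  vc=[57, 52, 12]
16: 0x65 (blk 12, set 4) → VC-HIT  vc=[57, 52, 20]

VC = [57, 52, 20]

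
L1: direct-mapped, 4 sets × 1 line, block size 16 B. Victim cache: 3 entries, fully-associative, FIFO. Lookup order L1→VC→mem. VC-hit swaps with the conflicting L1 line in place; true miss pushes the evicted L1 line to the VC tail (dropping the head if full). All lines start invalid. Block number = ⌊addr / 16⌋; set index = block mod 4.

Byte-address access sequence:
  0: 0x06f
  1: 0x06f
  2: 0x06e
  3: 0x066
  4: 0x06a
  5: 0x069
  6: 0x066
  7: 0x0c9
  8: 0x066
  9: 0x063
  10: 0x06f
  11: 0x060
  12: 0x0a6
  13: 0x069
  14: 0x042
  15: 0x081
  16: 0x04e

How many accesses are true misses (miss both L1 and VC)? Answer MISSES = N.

#0 0x6f→b6/s2 MISS; vc=[]
#1 0x6f→b6/s2 L1-HIT; vc=[]
#2 0x6e→b6/s2 L1-HIT; vc=[]
#3 0x66→b6/s2 L1-HIT; vc=[]
#4 0x6a→b6/s2 L1-HIT; vc=[]
#5 0x69→b6/s2 L1-HIT; vc=[]
#6 0x66→b6/s2 L1-HIT; vc=[]
#7 0xc9→b12/s0 MISS; vc=[]
#8 0x66→b6/s2 L1-HIT; vc=[]
#9 0x63→b6/s2 L1-HIT; vc=[]
#10 0x6f→b6/s2 L1-HIT; vc=[]
#11 0x60→b6/s2 L1-HIT; vc=[]
#12 0xa6→b10/s2 MISS; vc=[6]
#13 0x69→b6/s2 VC-HIT; vc=[10]
#14 0x42→b4/s0 MISS; vc=[10,12]
#15 0x81→b8/s0 MISS; vc=[10,12,4]
#16 0x4e→b4/s0 VC-HIT; vc=[10,12,8]

MISSES = 5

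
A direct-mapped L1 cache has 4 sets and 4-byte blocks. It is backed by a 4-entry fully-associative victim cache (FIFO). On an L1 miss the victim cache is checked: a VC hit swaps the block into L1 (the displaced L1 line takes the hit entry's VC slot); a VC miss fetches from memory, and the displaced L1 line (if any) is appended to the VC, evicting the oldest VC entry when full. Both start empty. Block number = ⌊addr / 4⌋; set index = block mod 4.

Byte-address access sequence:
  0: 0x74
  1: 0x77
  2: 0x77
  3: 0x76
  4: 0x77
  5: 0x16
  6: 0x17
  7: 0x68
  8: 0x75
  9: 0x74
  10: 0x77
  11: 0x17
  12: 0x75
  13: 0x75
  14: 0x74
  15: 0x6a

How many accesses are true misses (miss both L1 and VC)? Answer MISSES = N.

0: 0x74 (blk 29, set 1) → MISS  vc=[]
1: 0x77 (blk 29, set 1) → L1-HIT  vc=[]
2: 0x77 (blk 29, set 1) → L1-HIT  vc=[]
3: 0x76 (blk 29, set 1) → L1-HIT  vc=[]
4: 0x77 (blk 29, set 1) → L1-HIT  vc=[]
5: 0x16 (blk 5, set 1) → MISS  vc=[29]
6: 0x17 (blk 5, set 1) → L1-HIT  vc=[29]
7: 0x68 (blk 26, set 2) → MISS  vc=[29]
8: 0x75 (blk 29, set 1) → VC-HIT  vc=[5]
9: 0x74 (blk 29, set 1) → L1-HIT  vc=[5]
10: 0x77 (blk 29, set 1) → L1-HIT  vc=[5]
11: 0x17 (blk 5, set 1) → VC-HIT  vc=[29]
12: 0x75 (blk 29, set 1) → VC-HIT  vc=[5]
13: 0x75 (blk 29, set 1) → L1-HIT  vc=[5]
14: 0x74 (blk 29, set 1) → L1-HIT  vc=[5]
15: 0x6a (blk 26, set 2) → L1-HIT  vc=[5]

MISSES = 3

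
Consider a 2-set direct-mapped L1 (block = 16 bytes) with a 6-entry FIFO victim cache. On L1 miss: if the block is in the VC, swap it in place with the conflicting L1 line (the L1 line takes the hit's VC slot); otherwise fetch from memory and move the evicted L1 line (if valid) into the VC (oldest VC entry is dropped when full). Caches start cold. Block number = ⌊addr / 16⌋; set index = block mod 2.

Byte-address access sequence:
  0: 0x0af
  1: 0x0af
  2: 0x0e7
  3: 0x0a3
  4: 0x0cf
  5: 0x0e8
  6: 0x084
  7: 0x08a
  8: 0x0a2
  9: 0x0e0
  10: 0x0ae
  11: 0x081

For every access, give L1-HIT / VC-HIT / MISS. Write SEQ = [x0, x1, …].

#0 0xaf→b10/s0 MISS; vc=[]
#1 0xaf→b10/s0 L1-HIT; vc=[]
#2 0xe7→b14/s0 MISS; vc=[10]
#3 0xa3→b10/s0 VC-HIT; vc=[14]
#4 0xcf→b12/s0 MISS; vc=[14,10]
#5 0xe8→b14/s0 VC-HIT; vc=[12,10]
#6 0x84→b8/s0 MISS; vc=[12,10,14]
#7 0x8a→b8/s0 L1-HIT; vc=[12,10,14]
#8 0xa2→b10/s0 VC-HIT; vc=[12,8,14]
#9 0xe0→b14/s0 VC-HIT; vc=[12,8,10]
#10 0xae→b10/s0 VC-HIT; vc=[12,8,14]
#11 0x81→b8/s0 VC-HIT; vc=[12,10,14]

SEQ = [MISS, L1-HIT, MISS, VC-HIT, MISS, VC-HIT, MISS, L1-HIT, VC-HIT, VC-HIT, VC-HIT, VC-HIT]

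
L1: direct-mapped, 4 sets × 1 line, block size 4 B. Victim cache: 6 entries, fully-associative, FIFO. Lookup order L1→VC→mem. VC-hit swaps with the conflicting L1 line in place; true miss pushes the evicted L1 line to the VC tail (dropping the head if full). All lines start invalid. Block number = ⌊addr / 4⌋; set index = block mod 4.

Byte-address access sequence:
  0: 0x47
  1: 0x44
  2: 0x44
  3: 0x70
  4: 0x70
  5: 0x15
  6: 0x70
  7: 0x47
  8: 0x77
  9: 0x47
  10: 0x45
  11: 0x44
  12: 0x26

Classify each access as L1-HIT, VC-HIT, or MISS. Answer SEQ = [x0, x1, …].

SEQ = [MISS, L1-HIT, L1-HIT, MISS, L1-HIT, MISS, L1-HIT, VC-HIT, MISS, VC-HIT, L1-HIT, L1-HIT, MISS]

0: 0x47 (blk 17, set 1) → MISS  vc=[]
1: 0x44 (blk 17, set 1) → L1-HIT  vc=[]
2: 0x44 (blk 17, set 1) → L1-HIT  vc=[]
3: 0x70 (blk 28, set 0) → MISS  vc=[]
4: 0x70 (blk 28, set 0) → L1-HIT  vc=[]
5: 0x15 (blk 5, set 1) → MISS  vc=[17]
6: 0x70 (blk 28, set 0) → L1-HIT  vc=[17]
7: 0x47 (blk 17, set 1) → VC-HIT  vc=[5]
8: 0x77 (blk 29, set 1) → MISS  vc=[5, 17]
9: 0x47 (blk 17, set 1) → VC-HIT  vc=[5, 29]
10: 0x45 (blk 17, set 1) → L1-HIT  vc=[5, 29]
11: 0x44 (blk 17, set 1) → L1-HIT  vc=[5, 29]
12: 0x26 (blk 9, set 1) → MISS  vc=[5, 29, 17]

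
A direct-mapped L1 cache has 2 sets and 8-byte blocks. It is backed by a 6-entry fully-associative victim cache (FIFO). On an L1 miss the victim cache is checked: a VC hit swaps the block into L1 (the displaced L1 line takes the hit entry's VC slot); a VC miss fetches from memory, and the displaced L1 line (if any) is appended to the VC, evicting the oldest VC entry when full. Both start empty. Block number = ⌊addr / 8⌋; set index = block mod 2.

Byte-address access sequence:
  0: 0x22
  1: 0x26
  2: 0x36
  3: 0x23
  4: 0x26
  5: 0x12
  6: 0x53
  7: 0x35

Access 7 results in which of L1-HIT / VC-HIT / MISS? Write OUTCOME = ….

OUTCOME = VC-HIT

  [0] addr=0x22 blk=4 s=0: MISS | VC []
  [1] addr=0x26 blk=4 s=0: L1-HIT | VC []
  [2] addr=0x36 blk=6 s=0: MISS | VC [4]
  [3] addr=0x23 blk=4 s=0: VC-HIT | VC [6]
  [4] addr=0x26 blk=4 s=0: L1-HIT | VC [6]
  [5] addr=0x12 blk=2 s=0: MISS | VC [6, 4]
  [6] addr=0x53 blk=10 s=0: MISS | VC [6, 4, 2]
  [7] addr=0x35 blk=6 s=0: VC-HIT | VC [10, 4, 2]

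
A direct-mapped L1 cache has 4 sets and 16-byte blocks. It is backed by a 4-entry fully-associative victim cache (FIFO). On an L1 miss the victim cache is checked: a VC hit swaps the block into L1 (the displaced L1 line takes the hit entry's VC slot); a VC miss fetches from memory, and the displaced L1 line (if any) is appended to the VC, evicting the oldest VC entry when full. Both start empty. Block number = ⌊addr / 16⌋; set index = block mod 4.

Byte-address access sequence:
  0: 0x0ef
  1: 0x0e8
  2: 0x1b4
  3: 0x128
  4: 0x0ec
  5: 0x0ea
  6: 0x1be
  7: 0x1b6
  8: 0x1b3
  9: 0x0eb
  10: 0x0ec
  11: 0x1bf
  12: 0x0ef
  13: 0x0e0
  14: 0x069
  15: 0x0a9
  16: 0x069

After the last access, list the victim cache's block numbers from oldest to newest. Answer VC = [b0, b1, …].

VC = [18, 14, 10]

#0 0xef→b14/s2 MISS; vc=[]
#1 0xe8→b14/s2 L1-HIT; vc=[]
#2 0x1b4→b27/s3 MISS; vc=[]
#3 0x128→b18/s2 MISS; vc=[14]
#4 0xec→b14/s2 VC-HIT; vc=[18]
#5 0xea→b14/s2 L1-HIT; vc=[18]
#6 0x1be→b27/s3 L1-HIT; vc=[18]
#7 0x1b6→b27/s3 L1-HIT; vc=[18]
#8 0x1b3→b27/s3 L1-HIT; vc=[18]
#9 0xeb→b14/s2 L1-HIT; vc=[18]
#10 0xec→b14/s2 L1-HIT; vc=[18]
#11 0x1bf→b27/s3 L1-HIT; vc=[18]
#12 0xef→b14/s2 L1-HIT; vc=[18]
#13 0xe0→b14/s2 L1-HIT; vc=[18]
#14 0x69→b6/s2 MISS; vc=[18,14]
#15 0xa9→b10/s2 MISS; vc=[18,14,6]
#16 0x69→b6/s2 VC-HIT; vc=[18,14,10]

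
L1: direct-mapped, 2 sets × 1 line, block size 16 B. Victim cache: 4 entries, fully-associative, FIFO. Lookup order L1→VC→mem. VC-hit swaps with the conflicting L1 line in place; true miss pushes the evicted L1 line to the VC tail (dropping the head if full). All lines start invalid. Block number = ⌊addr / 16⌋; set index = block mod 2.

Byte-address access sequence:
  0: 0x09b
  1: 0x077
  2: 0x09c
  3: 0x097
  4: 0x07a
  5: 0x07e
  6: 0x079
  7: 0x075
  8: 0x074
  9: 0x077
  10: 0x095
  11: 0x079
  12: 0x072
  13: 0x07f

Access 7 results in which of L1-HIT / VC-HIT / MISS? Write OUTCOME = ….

OUTCOME = L1-HIT

  [0] addr=0x9b blk=9 s=1: MISS | VC []
  [1] addr=0x77 blk=7 s=1: MISS | VC [9]
  [2] addr=0x9c blk=9 s=1: VC-HIT | VC [7]
  [3] addr=0x97 blk=9 s=1: L1-HIT | VC [7]
  [4] addr=0x7a blk=7 s=1: VC-HIT | VC [9]
  [5] addr=0x7e blk=7 s=1: L1-HIT | VC [9]
  [6] addr=0x79 blk=7 s=1: L1-HIT | VC [9]
  [7] addr=0x75 blk=7 s=1: L1-HIT | VC [9]
  [8] addr=0x74 blk=7 s=1: L1-HIT | VC [9]
  [9] addr=0x77 blk=7 s=1: L1-HIT | VC [9]
  [10] addr=0x95 blk=9 s=1: VC-HIT | VC [7]
  [11] addr=0x79 blk=7 s=1: VC-HIT | VC [9]
  [12] addr=0x72 blk=7 s=1: L1-HIT | VC [9]
  [13] addr=0x7f blk=7 s=1: L1-HIT | VC [9]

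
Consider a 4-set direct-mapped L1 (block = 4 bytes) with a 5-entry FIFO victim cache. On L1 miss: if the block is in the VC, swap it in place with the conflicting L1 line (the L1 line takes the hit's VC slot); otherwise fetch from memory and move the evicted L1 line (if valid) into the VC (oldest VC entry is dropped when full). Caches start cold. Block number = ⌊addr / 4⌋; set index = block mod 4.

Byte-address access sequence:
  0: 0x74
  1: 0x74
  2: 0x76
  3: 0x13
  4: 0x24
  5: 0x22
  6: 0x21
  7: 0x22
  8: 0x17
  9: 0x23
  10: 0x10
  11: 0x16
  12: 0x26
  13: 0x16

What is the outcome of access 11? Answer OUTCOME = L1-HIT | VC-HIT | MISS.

OUTCOME = L1-HIT

  [0] addr=0x74 blk=29 s=1: MISS | VC []
  [1] addr=0x74 blk=29 s=1: L1-HIT | VC []
  [2] addr=0x76 blk=29 s=1: L1-HIT | VC []
  [3] addr=0x13 blk=4 s=0: MISS | VC []
  [4] addr=0x24 blk=9 s=1: MISS | VC [29]
  [5] addr=0x22 blk=8 s=0: MISS | VC [29, 4]
  [6] addr=0x21 blk=8 s=0: L1-HIT | VC [29, 4]
  [7] addr=0x22 blk=8 s=0: L1-HIT | VC [29, 4]
  [8] addr=0x17 blk=5 s=1: MISS | VC [29, 4, 9]
  [9] addr=0x23 blk=8 s=0: L1-HIT | VC [29, 4, 9]
  [10] addr=0x10 blk=4 s=0: VC-HIT | VC [29, 8, 9]
  [11] addr=0x16 blk=5 s=1: L1-HIT | VC [29, 8, 9]
  [12] addr=0x26 blk=9 s=1: VC-HIT | VC [29, 8, 5]
  [13] addr=0x16 blk=5 s=1: VC-HIT | VC [29, 8, 9]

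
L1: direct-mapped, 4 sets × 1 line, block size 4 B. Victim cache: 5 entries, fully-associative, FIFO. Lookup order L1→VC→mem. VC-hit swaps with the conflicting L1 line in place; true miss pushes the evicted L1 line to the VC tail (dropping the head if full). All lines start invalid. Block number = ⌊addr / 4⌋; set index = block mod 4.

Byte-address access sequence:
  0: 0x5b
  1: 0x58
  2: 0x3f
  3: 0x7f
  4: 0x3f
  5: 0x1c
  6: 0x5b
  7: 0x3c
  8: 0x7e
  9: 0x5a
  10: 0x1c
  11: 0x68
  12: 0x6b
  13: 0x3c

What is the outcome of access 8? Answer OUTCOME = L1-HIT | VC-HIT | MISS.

OUTCOME = VC-HIT

  [0] addr=0x5b blk=22 s=2: MISS | VC []
  [1] addr=0x58 blk=22 s=2: L1-HIT | VC []
  [2] addr=0x3f blk=15 s=3: MISS | VC []
  [3] addr=0x7f blk=31 s=3: MISS | VC [15]
  [4] addr=0x3f blk=15 s=3: VC-HIT | VC [31]
  [5] addr=0x1c blk=7 s=3: MISS | VC [31, 15]
  [6] addr=0x5b blk=22 s=2: L1-HIT | VC [31, 15]
  [7] addr=0x3c blk=15 s=3: VC-HIT | VC [31, 7]
  [8] addr=0x7e blk=31 s=3: VC-HIT | VC [15, 7]
  [9] addr=0x5a blk=22 s=2: L1-HIT | VC [15, 7]
  [10] addr=0x1c blk=7 s=3: VC-HIT | VC [15, 31]
  [11] addr=0x68 blk=26 s=2: MISS | VC [15, 31, 22]
  [12] addr=0x6b blk=26 s=2: L1-HIT | VC [15, 31, 22]
  [13] addr=0x3c blk=15 s=3: VC-HIT | VC [7, 31, 22]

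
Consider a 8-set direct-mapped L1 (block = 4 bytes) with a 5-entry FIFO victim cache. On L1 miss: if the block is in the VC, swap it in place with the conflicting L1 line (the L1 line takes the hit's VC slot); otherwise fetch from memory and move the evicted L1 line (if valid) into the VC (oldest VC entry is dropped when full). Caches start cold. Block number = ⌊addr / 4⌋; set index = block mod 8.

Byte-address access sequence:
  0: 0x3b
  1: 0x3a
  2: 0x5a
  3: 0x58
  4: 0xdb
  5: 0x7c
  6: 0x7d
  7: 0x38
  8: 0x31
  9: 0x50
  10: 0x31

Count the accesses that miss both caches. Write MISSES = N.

  [0] addr=0x3b blk=14 s=6: MISS | VC []
  [1] addr=0x3a blk=14 s=6: L1-HIT | VC []
  [2] addr=0x5a blk=22 s=6: MISS | VC [14]
  [3] addr=0x58 blk=22 s=6: L1-HIT | VC [14]
  [4] addr=0xdb blk=54 s=6: MISS | VC [14, 22]
  [5] addr=0x7c blk=31 s=7: MISS | VC [14, 22]
  [6] addr=0x7d blk=31 s=7: L1-HIT | VC [14, 22]
  [7] addr=0x38 blk=14 s=6: VC-HIT | VC [54, 22]
  [8] addr=0x31 blk=12 s=4: MISS | VC [54, 22]
  [9] addr=0x50 blk=20 s=4: MISS | VC [54, 22, 12]
  [10] addr=0x31 blk=12 s=4: VC-HIT | VC [54, 22, 20]

MISSES = 6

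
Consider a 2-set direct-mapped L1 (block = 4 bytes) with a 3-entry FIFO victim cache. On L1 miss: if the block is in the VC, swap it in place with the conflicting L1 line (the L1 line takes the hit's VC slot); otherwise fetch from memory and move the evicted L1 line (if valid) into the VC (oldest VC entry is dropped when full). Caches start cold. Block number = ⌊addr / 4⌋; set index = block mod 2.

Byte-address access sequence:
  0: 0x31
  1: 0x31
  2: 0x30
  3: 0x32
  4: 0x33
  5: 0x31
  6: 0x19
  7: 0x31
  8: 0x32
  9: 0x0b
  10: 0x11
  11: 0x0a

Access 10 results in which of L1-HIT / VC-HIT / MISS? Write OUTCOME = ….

OUTCOME = MISS

0: 0x31 (blk 12, set 0) → MISS  vc=[]
1: 0x31 (blk 12, set 0) → L1-HIT  vc=[]
2: 0x30 (blk 12, set 0) → L1-HIT  vc=[]
3: 0x32 (blk 12, set 0) → L1-HIT  vc=[]
4: 0x33 (blk 12, set 0) → L1-HIT  vc=[]
5: 0x31 (blk 12, set 0) → L1-HIT  vc=[]
6: 0x19 (blk 6, set 0) → MISS  vc=[12]
7: 0x31 (blk 12, set 0) → VC-HIT  vc=[6]
8: 0x32 (blk 12, set 0) → L1-HIT  vc=[6]
9: 0xb (blk 2, set 0) → MISS  vc=[6, 12]
10: 0x11 (blk 4, set 0) → MISS  vc=[6, 12, 2]
11: 0xa (blk 2, set 0) → VC-HIT  vc=[6, 12, 4]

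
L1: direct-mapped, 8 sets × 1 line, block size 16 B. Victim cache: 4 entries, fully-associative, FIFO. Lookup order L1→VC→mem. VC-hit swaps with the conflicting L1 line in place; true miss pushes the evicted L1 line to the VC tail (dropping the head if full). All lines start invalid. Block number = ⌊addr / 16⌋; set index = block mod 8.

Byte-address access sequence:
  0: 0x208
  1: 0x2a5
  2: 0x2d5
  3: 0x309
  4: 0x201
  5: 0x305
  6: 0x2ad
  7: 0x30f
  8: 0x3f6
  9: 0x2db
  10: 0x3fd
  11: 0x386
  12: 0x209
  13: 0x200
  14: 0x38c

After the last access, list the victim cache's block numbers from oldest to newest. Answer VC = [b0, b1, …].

#0 0x208→b32/s0 MISS; vc=[]
#1 0x2a5→b42/s2 MISS; vc=[]
#2 0x2d5→b45/s5 MISS; vc=[]
#3 0x309→b48/s0 MISS; vc=[32]
#4 0x201→b32/s0 VC-HIT; vc=[48]
#5 0x305→b48/s0 VC-HIT; vc=[32]
#6 0x2ad→b42/s2 L1-HIT; vc=[32]
#7 0x30f→b48/s0 L1-HIT; vc=[32]
#8 0x3f6→b63/s7 MISS; vc=[32]
#9 0x2db→b45/s5 L1-HIT; vc=[32]
#10 0x3fd→b63/s7 L1-HIT; vc=[32]
#11 0x386→b56/s0 MISS; vc=[32,48]
#12 0x209→b32/s0 VC-HIT; vc=[56,48]
#13 0x200→b32/s0 L1-HIT; vc=[56,48]
#14 0x38c→b56/s0 VC-HIT; vc=[32,48]

VC = [32, 48]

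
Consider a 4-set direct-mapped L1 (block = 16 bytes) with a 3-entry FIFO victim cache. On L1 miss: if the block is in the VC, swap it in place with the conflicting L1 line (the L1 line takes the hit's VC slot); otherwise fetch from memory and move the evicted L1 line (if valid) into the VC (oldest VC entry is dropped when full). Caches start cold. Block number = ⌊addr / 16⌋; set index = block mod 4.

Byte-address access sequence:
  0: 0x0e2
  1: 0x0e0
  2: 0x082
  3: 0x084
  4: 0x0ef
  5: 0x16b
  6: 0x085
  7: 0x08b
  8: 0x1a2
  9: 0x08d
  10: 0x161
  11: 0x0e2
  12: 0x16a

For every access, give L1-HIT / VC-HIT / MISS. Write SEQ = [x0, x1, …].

0: 0xe2 (blk 14, set 2) → MISS  vc=[]
1: 0xe0 (blk 14, set 2) → L1-HIT  vc=[]
2: 0x82 (blk 8, set 0) → MISS  vc=[]
3: 0x84 (blk 8, set 0) → L1-HIT  vc=[]
4: 0xef (blk 14, set 2) → L1-HIT  vc=[]
5: 0x16b (blk 22, set 2) → MISS  vc=[14]
6: 0x85 (blk 8, set 0) → L1-HIT  vc=[14]
7: 0x8b (blk 8, set 0) → L1-HIT  vc=[14]
8: 0x1a2 (blk 26, set 2) → MISS  vc=[14, 22]
9: 0x8d (blk 8, set 0) → L1-HIT  vc=[14, 22]
10: 0x161 (blk 22, set 2) → VC-HIT  vc=[14, 26]
11: 0xe2 (blk 14, set 2) → VC-HIT  vc=[22, 26]
12: 0x16a (blk 22, set 2) → VC-HIT  vc=[14, 26]

SEQ = [MISS, L1-HIT, MISS, L1-HIT, L1-HIT, MISS, L1-HIT, L1-HIT, MISS, L1-HIT, VC-HIT, VC-HIT, VC-HIT]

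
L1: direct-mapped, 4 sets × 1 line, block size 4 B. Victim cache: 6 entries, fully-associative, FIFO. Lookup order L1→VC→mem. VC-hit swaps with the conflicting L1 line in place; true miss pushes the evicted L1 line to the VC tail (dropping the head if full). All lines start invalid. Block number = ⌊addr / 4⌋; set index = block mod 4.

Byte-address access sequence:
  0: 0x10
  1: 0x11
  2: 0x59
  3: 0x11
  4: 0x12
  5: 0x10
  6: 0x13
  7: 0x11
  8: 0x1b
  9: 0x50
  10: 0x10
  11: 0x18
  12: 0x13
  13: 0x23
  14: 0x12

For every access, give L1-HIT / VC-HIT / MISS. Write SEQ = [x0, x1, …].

  [0] addr=0x10 blk=4 s=0: MISS | VC []
  [1] addr=0x11 blk=4 s=0: L1-HIT | VC []
  [2] addr=0x59 blk=22 s=2: MISS | VC []
  [3] addr=0x11 blk=4 s=0: L1-HIT | VC []
  [4] addr=0x12 blk=4 s=0: L1-HIT | VC []
  [5] addr=0x10 blk=4 s=0: L1-HIT | VC []
  [6] addr=0x13 blk=4 s=0: L1-HIT | VC []
  [7] addr=0x11 blk=4 s=0: L1-HIT | VC []
  [8] addr=0x1b blk=6 s=2: MISS | VC [22]
  [9] addr=0x50 blk=20 s=0: MISS | VC [22, 4]
  [10] addr=0x10 blk=4 s=0: VC-HIT | VC [22, 20]
  [11] addr=0x18 blk=6 s=2: L1-HIT | VC [22, 20]
  [12] addr=0x13 blk=4 s=0: L1-HIT | VC [22, 20]
  [13] addr=0x23 blk=8 s=0: MISS | VC [22, 20, 4]
  [14] addr=0x12 blk=4 s=0: VC-HIT | VC [22, 20, 8]

SEQ = [MISS, L1-HIT, MISS, L1-HIT, L1-HIT, L1-HIT, L1-HIT, L1-HIT, MISS, MISS, VC-HIT, L1-HIT, L1-HIT, MISS, VC-HIT]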